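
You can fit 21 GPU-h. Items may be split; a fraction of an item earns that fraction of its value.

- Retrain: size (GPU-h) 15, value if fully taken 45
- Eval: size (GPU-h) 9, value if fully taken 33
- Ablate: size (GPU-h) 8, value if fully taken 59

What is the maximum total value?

104

Sort by value density: Ablate 59/8≈7.38, Eval 33/9≈3.67, Retrain 45/15≈3.
Ablate: take in full, 8 GPU-h for value 59 → 13 left.
All 9 GPU-h of Eval fit (value 33) → 4 remain.
Fill the last 4 GPU-h with part of Retrain: 4/15 of it earns 12.
Total value = 104.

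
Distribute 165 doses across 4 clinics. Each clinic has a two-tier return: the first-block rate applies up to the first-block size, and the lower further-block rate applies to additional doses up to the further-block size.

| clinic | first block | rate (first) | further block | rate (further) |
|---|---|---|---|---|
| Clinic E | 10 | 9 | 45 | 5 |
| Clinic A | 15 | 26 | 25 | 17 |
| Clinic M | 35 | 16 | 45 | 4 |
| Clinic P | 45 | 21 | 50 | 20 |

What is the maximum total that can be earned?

Order all 8 blocks by rate: Clinic A/first 26 > Clinic P/first 21 > Clinic P/second 20 > Clinic A/second 17 > Clinic M/first 16 > Clinic E/first 9 > Clinic E/second 5 > Clinic M/second 4.
Clinic A first at 26: fill all 15 ; 150 left.
Clinic P first at 21: fill all 45 ; 105 left.
Fill Clinic P second block (50 at 20) ; 55 left.
Clinic A second at 17: fill all 25 ; 30 left.
Clinic M first at 16: only 30 left, fill 30.
Total = 26×15 + 21×45 + 20×50 + 17×25 + 16×30 = 3240.

3240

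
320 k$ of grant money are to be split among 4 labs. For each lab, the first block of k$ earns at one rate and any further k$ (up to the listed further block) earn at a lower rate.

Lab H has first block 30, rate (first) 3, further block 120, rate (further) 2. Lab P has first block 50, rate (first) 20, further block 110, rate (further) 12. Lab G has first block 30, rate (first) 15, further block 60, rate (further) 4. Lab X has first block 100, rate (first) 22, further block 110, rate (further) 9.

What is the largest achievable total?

5240

Treat each block as its own option and order by rate: Lab X/tier1 22 > Lab P/tier1 20 > Lab G/tier1 15 > Lab P/tier2 12 > Lab X/tier2 9 > Lab G/tier2 4 > Lab H/tier1 3 > Lab H/tier2 2.
Lab X tier1 at 22: fill all 100 ; 220 left.
Lab P/tier1 (20): +50 ; 170 left.
Lab G tier1 at 15: fill all 30 ; 140 left.
Fill Lab P tier2 block (110 at 12) ; 30 left.
Lab X tier2 at 9: only 30 left, fill 30.
Total = 22×100 + 20×50 + 15×30 + 12×110 + 9×30 = 5240.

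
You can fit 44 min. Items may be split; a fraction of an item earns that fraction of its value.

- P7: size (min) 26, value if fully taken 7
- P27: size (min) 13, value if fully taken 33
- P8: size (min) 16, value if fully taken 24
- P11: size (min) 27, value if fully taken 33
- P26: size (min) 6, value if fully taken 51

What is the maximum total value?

Sort by value density: P26 51/6≈8.5, P27 33/13≈2.54, P8 24/16≈1.5, P11 33/27≈1.22, P7 7/26≈0.269.
Take all of P26 (6 min, value 51) → 38 min left.
Take all of P27 (13 min, value 33) → 25 min left.
Take all of P8 (16 min, value 24) → 9 min left.
Fill the last 9 min with part of P11: 9/27 of it earns 11.
Total value = 119.

119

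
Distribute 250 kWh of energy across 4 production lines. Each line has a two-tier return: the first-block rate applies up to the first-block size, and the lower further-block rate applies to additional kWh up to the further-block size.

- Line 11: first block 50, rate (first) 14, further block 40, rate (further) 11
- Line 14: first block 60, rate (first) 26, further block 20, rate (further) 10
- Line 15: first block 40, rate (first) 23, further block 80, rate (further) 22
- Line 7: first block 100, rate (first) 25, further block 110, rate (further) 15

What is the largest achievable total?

6080

Order all 8 blocks by rate: Line 14/tier1 26 > Line 7/tier1 25 > Line 15/tier1 23 > Line 15/tier2 22 > Line 7/tier2 15 > Line 11/tier1 14 > Line 11/tier2 11 > Line 14/tier2 10.
Line 14/tier1 (26): +60 — 190 left.
Fill Line 7 tier1 block (100 at 25) — 90 left.
Line 15/tier1 (23): +40 — 50 left.
50 remain; put them into Line 15 tier2 at 22.
Total = 26×60 + 25×100 + 23×40 + 22×50 = 6080.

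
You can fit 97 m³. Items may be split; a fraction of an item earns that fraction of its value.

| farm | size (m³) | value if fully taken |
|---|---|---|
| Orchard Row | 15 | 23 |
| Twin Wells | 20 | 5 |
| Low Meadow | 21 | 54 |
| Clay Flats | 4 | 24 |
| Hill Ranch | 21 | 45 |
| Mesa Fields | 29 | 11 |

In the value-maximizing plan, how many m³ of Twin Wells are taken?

Sort by value density: Clay Flats 24/4≈6, Low Meadow 54/21≈2.57, Hill Ranch 45/21≈2.14, Orchard Row 23/15≈1.53, Mesa Fields 11/29≈0.379, Twin Wells 5/20≈0.25.
Clay Flats: take in full, 4 m³ for value 24 → 93 left.
Take all of Low Meadow (21 m³, value 54) → 72 m³ left.
Hill Ranch: take in full, 21 m³ for value 45 → 51 left.
All 15 m³ of Orchard Row fit (value 23) → 36 remain.
All 29 m³ of Mesa Fields fit (value 11) → 7 remain.
Fill the last 7 m³ with part of Twin Wells: 7/20 of it earns 1.75.

7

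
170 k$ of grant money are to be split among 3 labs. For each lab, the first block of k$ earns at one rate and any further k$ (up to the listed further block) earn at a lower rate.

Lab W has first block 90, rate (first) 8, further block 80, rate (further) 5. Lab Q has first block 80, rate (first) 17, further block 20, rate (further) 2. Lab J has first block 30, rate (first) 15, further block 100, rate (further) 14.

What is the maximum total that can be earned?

Treat each block as its own option and order by rate: Lab Q/tier1 17 > Lab J/tier1 15 > Lab J/tier2 14 > Lab W/tier1 8 > Lab W/tier2 5 > Lab Q/tier2 2.
Lab Q tier1 at 17: fill all 80 — 90 left.
Lab J/tier1 (15): +30 — 60 left.
Lab J tier2 at 14: only 60 left, fill 60.
Total = 17×80 + 15×30 + 14×60 = 2650.

2650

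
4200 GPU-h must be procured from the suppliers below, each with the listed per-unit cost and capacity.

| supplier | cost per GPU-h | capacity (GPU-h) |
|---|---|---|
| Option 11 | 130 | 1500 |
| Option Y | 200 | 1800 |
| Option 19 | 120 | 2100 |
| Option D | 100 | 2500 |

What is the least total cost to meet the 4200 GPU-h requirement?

Cheapest first:
Option D at 100: take all 2500 GPU-h → 1700 still needed.
Take 1700 from Option 19 at 120 to finish.
Option 11, Option Y: unused.
Cost = 2500×100 + 1700×120 = 454000.

454000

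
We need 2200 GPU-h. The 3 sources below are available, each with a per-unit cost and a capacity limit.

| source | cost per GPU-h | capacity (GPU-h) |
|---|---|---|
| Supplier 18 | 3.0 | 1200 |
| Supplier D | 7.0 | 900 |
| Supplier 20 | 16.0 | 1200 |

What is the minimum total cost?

11500

Use sources in increasing cost order.
Take 1200 from Supplier 18 at 3.0 ; need 1000 more.
Take 900 from Supplier D at 7.0 ; need 100 more.
Take 100 from Supplier 20 at 16.0 to finish.
Cost = 1200×3.0 + 900×7.0 + 100×16.0 = 11500.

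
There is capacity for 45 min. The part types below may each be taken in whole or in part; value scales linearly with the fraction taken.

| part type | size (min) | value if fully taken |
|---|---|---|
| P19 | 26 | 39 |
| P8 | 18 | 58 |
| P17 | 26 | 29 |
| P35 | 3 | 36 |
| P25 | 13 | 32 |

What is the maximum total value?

142.5

Best value per unit of size first: P35 36/3≈12, P8 58/18≈3.22, P25 32/13≈2.46, P19 39/26≈1.5, P17 29/26≈1.12.
Take all of P35 (3 min, value 36) → 42 min left.
All 18 min of P8 fit (value 58) → 24 remain.
P25: take in full, 13 min for value 32 → 11 left.
Fill the last 11 min with part of P19: 11/26 of it earns 16.5.
Total value = 142.5.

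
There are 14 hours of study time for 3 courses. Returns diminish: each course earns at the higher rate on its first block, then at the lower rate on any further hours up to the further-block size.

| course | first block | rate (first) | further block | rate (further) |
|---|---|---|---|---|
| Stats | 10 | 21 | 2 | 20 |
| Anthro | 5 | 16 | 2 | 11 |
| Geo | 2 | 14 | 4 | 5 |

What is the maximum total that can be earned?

282

Rank every tier by rate: Stats/first 21 > Stats/second 20 > Anthro/first 16 > Geo/first 14 > Anthro/second 11 > Geo/second 5.
Stats first at 21: fill all 10 → 4 left.
Fill Stats second block (2 at 20) → 2 left.
Anthro first at 16: only 2 left, fill 2.
Total = 21×10 + 20×2 + 16×2 = 282.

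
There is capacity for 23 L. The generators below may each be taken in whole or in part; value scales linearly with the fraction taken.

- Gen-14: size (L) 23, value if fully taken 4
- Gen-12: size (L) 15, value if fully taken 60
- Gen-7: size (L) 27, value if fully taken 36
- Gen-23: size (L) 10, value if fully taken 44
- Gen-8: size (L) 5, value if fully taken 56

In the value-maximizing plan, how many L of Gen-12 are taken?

Sort by value density: Gen-8 56/5≈11.2, Gen-23 44/10≈4.4, Gen-12 60/15≈4, Gen-7 36/27≈1.33, Gen-14 4/23≈0.174.
Gen-8: take in full, 5 L for value 56 → 18 left.
Take all of Gen-23 (10 L, value 44) → 8 L left.
Fill the last 8 L with part of Gen-12: 8/15 of it earns 32.

8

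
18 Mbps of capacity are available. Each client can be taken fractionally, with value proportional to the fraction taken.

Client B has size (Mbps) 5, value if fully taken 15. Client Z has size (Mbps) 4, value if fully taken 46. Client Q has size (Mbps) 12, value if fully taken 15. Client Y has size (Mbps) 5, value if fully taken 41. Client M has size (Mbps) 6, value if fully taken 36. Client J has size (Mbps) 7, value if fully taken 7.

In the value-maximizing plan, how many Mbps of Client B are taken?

3

Best value per unit of size first: Client Z 46/4≈11.5, Client Y 41/5≈8.2, Client M 36/6≈6, Client B 15/5≈3, Client Q 15/12≈1.25, Client J 7/7≈1.
All 4 Mbps of Client Z fit (value 46) — 14 remain.
Take all of Client Y (5 Mbps, value 41) — 9 Mbps left.
Client M: take in full, 6 Mbps for value 36 — 3 left.
Fill the last 3 Mbps with part of Client B: 3/5 of it earns 9.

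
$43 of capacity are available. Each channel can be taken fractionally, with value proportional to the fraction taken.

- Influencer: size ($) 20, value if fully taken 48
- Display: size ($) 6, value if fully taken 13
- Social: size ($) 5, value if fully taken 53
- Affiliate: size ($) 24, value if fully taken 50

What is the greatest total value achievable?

Sort by value density: Social 53/5≈10.6, Influencer 48/20≈2.4, Display 13/6≈2.17, Affiliate 50/24≈2.08.
Take all of Social (5 $, value 53) → 38 $ left.
Take all of Influencer (20 $, value 48) → 18 $ left.
Take all of Display (6 $, value 13) → 12 $ left.
Only 12 $ remain; take 12/24 of Affiliate for value 50×12/24 = 25.
Total value = 139.

139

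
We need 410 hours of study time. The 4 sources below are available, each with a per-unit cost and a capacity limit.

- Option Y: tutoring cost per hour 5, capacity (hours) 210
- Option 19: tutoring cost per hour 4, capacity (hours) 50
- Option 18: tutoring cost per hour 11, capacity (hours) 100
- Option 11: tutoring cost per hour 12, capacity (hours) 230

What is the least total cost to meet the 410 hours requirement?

2950

Use sources in increasing cost order.
Take 50 from Option 19 at 4 ; need 360 more.
Option Y at 5: take all 210 hours ; 150 still needed.
Option 18 at 11: take all 100 hours ; 50 still needed.
Option 11 (12): take the remaining 50 ; done.
Cost = 50×4 + 210×5 + 100×11 + 50×12 = 2950.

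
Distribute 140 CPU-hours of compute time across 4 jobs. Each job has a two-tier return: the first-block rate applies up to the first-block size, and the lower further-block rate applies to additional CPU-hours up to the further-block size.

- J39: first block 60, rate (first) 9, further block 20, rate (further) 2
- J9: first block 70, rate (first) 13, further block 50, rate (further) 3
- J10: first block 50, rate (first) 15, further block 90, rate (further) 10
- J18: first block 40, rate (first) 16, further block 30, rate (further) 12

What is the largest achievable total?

2040

Order all 8 blocks by rate: J18/tier1 16 > J10/tier1 15 > J9/tier1 13 > J18/tier2 12 > J10/tier2 10 > J39/tier1 9 > J9/tier2 3 > J39/tier2 2.
J18 tier1 at 16: fill all 40 → 100 left.
J10 tier1 at 15: fill all 50 → 50 left.
50 remain; put them into J9 tier1 at 13.
Total = 16×40 + 15×50 + 13×50 = 2040.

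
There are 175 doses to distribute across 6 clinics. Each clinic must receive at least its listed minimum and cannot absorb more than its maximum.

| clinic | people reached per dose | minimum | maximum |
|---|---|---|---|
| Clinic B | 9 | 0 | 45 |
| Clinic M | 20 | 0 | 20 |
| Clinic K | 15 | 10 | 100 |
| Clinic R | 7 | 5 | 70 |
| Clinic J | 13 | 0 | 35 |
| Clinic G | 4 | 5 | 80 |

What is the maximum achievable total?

2500

Meeting every minimum uses 0+0+10+5+0+5 = 20 doses, leaving 155.
Rank by people reached per dose: Clinic M 20 > Clinic K 15 > Clinic J 13 > Clinic B 9 > Clinic R 7 > Clinic G 4.
Clinic M takes 20 more to reach its cap of 20 → 135 left.
Clinic K takes 90 more to reach its cap of 100 → 45 left.
Give Clinic J 35 more to hit its cap of 35 → 10 left.
Only 10 left; Clinic B takes them to reach 10.
Total = 9×10 + 20×20 + 15×100 + 7×5 + 13×35 + 4×5 = 2500.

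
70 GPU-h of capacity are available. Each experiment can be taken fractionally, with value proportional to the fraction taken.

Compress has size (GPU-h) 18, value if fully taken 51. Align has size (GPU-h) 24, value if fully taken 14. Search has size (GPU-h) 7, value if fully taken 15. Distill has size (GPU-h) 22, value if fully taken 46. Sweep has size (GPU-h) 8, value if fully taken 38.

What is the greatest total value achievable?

158.75

Sort by value density: Sweep 38/8≈4.75, Compress 51/18≈2.83, Search 15/7≈2.14, Distill 46/22≈2.09, Align 14/24≈0.583.
Sweep: take in full, 8 GPU-h for value 38 — 62 left.
Compress: take in full, 18 GPU-h for value 51 — 44 left.
Take all of Search (7 GPU-h, value 15) — 37 GPU-h left.
Take all of Distill (22 GPU-h, value 46) — 15 GPU-h left.
15 GPU-h left: a 15/24 share of Align gives 14×15/24 = 8.75.
Total value = 158.75.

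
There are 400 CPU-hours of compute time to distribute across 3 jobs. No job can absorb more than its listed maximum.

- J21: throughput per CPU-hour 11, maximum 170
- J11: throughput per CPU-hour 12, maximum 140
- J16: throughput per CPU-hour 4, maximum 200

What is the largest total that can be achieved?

Rank by throughput per CPU-hour: J11 12 > J21 11 > J16 4.
Give J11 140 to hit its cap of 140 — 260 left.
J21: +170 to 170 (cap) — 90 left.
Only 90 left; J16 takes them to reach 90.
Total = 11×170 + 12×140 + 4×90 = 3910.

3910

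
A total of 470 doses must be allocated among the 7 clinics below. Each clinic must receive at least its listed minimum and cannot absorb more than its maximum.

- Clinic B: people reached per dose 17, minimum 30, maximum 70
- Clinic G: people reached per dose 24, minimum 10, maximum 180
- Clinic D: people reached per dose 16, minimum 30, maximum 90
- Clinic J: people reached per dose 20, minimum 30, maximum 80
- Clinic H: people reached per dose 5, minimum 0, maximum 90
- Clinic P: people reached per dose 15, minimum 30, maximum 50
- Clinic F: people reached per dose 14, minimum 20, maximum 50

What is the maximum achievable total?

Meeting every minimum uses 30+10+30+30+0+30+20 = 150 doses, leaving 320.
Highest people reached per dose first: Clinic G 24 > Clinic J 20 > Clinic B 17 > Clinic D 16 > Clinic P 15 > Clinic F 14 > Clinic H 5.
Give Clinic G 170 more to hit its cap of 180 → 150 left.
Clinic J: +50 to 80 (cap) → 100 left.
Clinic B: +40 to 70 (cap) → 60 left.
Clinic D takes 60 more to reach its cap of 90 → 0 left.
Total = 17×70 + 24×180 + 16×90 + 20×80 + 15×30 + 14×20 = 9280.

9280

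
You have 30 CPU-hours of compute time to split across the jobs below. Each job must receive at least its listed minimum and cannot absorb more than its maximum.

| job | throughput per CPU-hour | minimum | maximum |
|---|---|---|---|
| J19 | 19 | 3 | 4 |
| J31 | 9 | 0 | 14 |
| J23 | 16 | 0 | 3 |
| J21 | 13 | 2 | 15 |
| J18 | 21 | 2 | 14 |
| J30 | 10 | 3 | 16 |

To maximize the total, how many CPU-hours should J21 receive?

6

Meeting every minimum uses 3+0+0+2+2+3 = 10 CPU-hours, leaving 20.
Rank by throughput per CPU-hour: J18 21 > J19 19 > J23 16 > J21 13 > J30 10 > J31 9.
J18 takes 12 more to reach its cap of 14 — 8 left.
Give J19 1 more to hit its cap of 4 — 7 left.
Give J23 3 more to hit its cap of 3 — 4 left.
J21 has room for 13 more but only 4 remain, so it gets 6.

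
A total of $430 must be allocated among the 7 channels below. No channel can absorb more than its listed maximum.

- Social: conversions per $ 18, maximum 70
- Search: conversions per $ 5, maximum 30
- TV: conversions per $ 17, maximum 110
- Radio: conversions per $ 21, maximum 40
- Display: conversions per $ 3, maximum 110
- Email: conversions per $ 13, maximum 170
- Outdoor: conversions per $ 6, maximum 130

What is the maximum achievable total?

6420

Order the channels by conversions per $: Radio 21 > Social 18 > TV 17 > Email 13 > Outdoor 6 > Search 5 > Display 3.
Radio takes 40 to reach its cap of 40 ; 390 left.
Give Social 70 to hit its cap of 70 ; 320 left.
Give TV 110 to hit its cap of 110 ; 210 left.
Email: +170 to 170 (cap) ; 40 left.
Only 40 left; Outdoor takes them to reach 40.
Total = 18×70 + 17×110 + 21×40 + 13×170 + 6×40 = 6420.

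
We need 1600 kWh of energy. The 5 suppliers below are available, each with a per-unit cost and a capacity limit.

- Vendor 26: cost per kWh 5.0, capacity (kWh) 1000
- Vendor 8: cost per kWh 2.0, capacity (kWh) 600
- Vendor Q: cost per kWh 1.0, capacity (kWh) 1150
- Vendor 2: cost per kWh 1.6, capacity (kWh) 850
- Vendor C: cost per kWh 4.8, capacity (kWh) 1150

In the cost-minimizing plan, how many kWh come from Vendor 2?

450

Fill from the cheapest supplier first.
Take 1150 from Vendor Q at 1.0 → need 450 more.
Take 450 from Vendor 2 at 1.6 to finish.
Vendor 8, Vendor C, Vendor 26: unused.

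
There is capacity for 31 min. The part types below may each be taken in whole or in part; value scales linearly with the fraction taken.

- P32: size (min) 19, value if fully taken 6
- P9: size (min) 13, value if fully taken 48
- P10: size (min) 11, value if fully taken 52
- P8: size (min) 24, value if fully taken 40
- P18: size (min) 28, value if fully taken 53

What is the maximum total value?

113.25

Best value per unit of size first: P10 52/11≈4.73, P9 48/13≈3.69, P18 53/28≈1.89, P8 40/24≈1.67, P32 6/19≈0.316.
Take all of P10 (11 min, value 52) ; 20 min left.
P9: take in full, 13 min for value 48 ; 7 left.
Fill the last 7 min with part of P18: 7/28 of it earns 13.25.
Total value = 113.25.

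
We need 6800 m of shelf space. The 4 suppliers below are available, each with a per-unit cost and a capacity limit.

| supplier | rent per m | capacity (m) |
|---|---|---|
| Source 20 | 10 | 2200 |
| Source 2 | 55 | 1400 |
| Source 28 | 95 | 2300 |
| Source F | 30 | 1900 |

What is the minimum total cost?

279500

Cheapest first:
Take 2200 from Source 20 at 10 → need 4600 more.
Take 1900 from Source F at 30 → need 2700 more.
Source 2 at 55: take all 1400 m → 1300 still needed.
Source 28 (95): take the remaining 1300 → done.
Cost = 2200×10 + 1900×30 + 1400×55 + 1300×95 = 279500.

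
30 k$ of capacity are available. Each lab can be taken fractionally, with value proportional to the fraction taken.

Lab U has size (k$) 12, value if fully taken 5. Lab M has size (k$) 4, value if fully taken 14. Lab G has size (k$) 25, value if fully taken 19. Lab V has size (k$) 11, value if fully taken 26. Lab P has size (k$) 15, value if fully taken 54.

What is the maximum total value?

94

Best value per unit of size first: Lab P 54/15≈3.6, Lab M 14/4≈3.5, Lab V 26/11≈2.36, Lab G 19/25≈0.76, Lab U 5/12≈0.417.
Lab P: take in full, 15 k$ for value 54 — 15 left.
Lab M: take in full, 4 k$ for value 14 — 11 left.
Lab V: take in full, 11 k$ for value 26 — 0 left.
Total value = 94.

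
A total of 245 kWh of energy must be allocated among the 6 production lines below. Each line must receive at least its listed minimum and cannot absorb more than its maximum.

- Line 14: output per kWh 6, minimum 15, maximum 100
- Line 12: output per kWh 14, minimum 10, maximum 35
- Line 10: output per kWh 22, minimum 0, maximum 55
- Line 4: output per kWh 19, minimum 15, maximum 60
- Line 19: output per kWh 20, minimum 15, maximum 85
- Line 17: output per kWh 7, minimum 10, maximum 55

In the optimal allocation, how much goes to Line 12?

Meeting every minimum uses 15+10+0+15+15+10 = 65 kWh, leaving 180.
Rank by output per kWh: Line 10 22 > Line 19 20 > Line 4 19 > Line 12 14 > Line 17 7 > Line 14 6.
Line 10: +55 to 55 (cap) — 125 left.
Line 19: +70 to 85 (cap) — 55 left.
Give Line 4 45 more to hit its cap of 60 — 10 left.
Only 10 left; Line 12 takes them to reach 20.

20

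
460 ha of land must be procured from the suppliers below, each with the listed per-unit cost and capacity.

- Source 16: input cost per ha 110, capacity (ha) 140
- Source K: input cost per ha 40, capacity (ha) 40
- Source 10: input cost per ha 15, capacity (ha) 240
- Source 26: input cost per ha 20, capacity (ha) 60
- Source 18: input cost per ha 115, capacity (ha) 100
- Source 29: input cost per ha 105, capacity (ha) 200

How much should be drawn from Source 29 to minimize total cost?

120

Cheapest first:
Source 10 at 15: take all 240 ha ; 220 still needed.
Source 26 (20): use full 60 ; 160 ha to go.
Source K at 40: take all 40 ha ; 120 still needed.
Source 29 (105): take the remaining 120 ; done.
Source 16, Source 18: unused.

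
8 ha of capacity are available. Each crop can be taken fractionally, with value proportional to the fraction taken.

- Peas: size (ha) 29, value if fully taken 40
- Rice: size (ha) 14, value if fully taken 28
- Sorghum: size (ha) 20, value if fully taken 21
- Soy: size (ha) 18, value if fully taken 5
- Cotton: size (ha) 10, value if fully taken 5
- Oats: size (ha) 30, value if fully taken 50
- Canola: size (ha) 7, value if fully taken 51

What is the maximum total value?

53

Rank by value-to-size ratio: Canola 51/7≈7.29, Rice 28/14≈2, Oats 50/30≈1.67, Peas 40/29≈1.38, Sorghum 21/20≈1.05, Cotton 5/10≈0.5, Soy 5/18≈0.278.
Take all of Canola (7 ha, value 51) — 1 ha left.
Only 1 ha remain; take 1/14 of Rice for value 28×1/14 = 2.
Total value = 53.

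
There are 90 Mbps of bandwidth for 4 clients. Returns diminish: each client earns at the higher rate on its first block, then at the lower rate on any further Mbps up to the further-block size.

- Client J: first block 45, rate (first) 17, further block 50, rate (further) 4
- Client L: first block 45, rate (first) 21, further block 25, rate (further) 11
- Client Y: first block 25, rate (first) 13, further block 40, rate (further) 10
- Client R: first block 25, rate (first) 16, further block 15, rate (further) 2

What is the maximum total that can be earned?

Order all 8 blocks by rate: Client L/first 21 > Client J/first 17 > Client R/first 16 > Client Y/first 13 > Client L/second 11 > Client Y/second 10 > Client J/second 4 > Client R/second 2.
Fill Client L first block (45 at 21) → 45 left.
Client J/first (17): +45 → 0 left.
Total = 21×45 + 17×45 = 1710.

1710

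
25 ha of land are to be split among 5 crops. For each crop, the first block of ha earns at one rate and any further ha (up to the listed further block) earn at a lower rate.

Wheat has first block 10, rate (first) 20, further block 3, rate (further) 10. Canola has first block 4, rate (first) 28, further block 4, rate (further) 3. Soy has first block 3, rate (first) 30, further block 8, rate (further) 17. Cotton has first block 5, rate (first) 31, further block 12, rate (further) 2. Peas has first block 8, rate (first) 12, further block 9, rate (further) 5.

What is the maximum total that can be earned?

Rank every tier by rate: Cotton/first 31 > Soy/first 30 > Canola/first 28 > Wheat/first 20 > Soy/second 17 > Peas/first 12 > Wheat/second 10 > Peas/second 5 > Canola/second 3 > Cotton/second 2.
Cotton first at 31: fill all 5 → 20 left.
Fill Soy first block (3 at 30) → 17 left.
Canola first at 28: fill all 4 → 13 left.
Wheat/first (20): +10 → 3 left.
Soy second at 17: only 3 left, fill 3.
Total = 31×5 + 30×3 + 28×4 + 20×10 + 17×3 = 608.

608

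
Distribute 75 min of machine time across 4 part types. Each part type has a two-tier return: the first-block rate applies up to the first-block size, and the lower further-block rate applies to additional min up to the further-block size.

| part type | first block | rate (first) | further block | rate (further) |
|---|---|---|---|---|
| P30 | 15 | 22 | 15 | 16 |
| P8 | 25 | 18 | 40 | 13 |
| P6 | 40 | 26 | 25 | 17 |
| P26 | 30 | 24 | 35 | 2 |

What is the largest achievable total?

1870

Rank every tier by rate: P6/T1 26 > P26/T1 24 > P30/T1 22 > P8/T1 18 > P6/T2 17 > P30/T2 16 > P8/T2 13 > P26/T2 2.
Fill P6 T1 block (40 at 26) — 35 left.
Fill P26 T1 block (30 at 24) — 5 left.
P30 T1 at 22: only 5 left, fill 5.
Total = 26×40 + 24×30 + 22×5 = 1870.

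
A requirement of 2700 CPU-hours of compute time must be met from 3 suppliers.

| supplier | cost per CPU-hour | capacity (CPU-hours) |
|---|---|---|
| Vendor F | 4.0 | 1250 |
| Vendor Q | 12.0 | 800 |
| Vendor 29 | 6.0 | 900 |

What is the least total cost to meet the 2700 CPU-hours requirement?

17000

Use suppliers in increasing cost order.
Vendor F (4.0): use full 1250 → 1450 CPU-hours to go.
Take 900 from Vendor 29 at 6.0 → need 550 more.
Take 550 from Vendor Q at 12.0 to finish.
Cost = 1250×4.0 + 900×6.0 + 550×12.0 = 17000.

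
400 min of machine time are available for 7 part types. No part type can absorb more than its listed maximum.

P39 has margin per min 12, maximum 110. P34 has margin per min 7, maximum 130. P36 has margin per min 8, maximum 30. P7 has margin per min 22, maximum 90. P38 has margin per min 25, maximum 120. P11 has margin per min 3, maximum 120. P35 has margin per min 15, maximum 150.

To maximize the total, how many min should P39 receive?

40

Rank by margin per min: P38 25 > P7 22 > P35 15 > P39 12 > P36 8 > P34 7 > P11 3.
P38: +120 to 120 (cap) → 280 left.
P7: +90 to 90 (cap) → 190 left.
P35: +150 to 150 (cap) → 40 left.
P39: +40 (room for 110) → 40. Pool exhausted.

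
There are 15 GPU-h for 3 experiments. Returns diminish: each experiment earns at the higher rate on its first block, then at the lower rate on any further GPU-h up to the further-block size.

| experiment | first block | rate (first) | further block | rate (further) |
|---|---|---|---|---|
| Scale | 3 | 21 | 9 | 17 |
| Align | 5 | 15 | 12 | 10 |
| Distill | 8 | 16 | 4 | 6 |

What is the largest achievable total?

264

Order all 6 blocks by rate: Scale/tier1 21 > Scale/tier2 17 > Distill/tier1 16 > Align/tier1 15 > Align/tier2 10 > Distill/tier2 6.
Scale tier1 at 21: fill all 3 ; 12 left.
Scale tier2 at 17: fill all 9 ; 3 left.
Distill/tier1: +3 of 8 at 16; pool empty.
Total = 21×3 + 17×9 + 16×3 = 264.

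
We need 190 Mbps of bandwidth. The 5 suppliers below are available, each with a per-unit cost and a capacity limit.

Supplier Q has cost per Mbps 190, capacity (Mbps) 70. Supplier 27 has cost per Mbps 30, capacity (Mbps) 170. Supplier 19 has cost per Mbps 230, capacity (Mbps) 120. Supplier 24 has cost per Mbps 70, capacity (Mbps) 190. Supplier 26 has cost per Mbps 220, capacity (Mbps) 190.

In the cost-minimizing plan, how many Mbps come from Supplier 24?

Fill from the cheapest supplier first.
Take 170 from Supplier 27 at 30 ; need 20 more.
Take 20 from Supplier 24 at 70 to finish.
Supplier Q, Supplier 26, Supplier 19: unused.

20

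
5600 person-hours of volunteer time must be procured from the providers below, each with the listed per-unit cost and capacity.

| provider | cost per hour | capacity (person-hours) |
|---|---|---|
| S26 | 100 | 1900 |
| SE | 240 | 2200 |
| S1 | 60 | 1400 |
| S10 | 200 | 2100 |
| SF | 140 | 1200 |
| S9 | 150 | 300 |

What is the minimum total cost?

647000

Use providers in increasing cost order.
S1 at 60: take all 1400 person-hours — 4200 still needed.
Take 1900 from S26 at 100 — need 2300 more.
SF at 140: take all 1200 person-hours — 1100 still needed.
S9 at 150: take all 300 person-hours — 800 still needed.
Take 800 from S10 at 200 to finish.
SE: unused.
Cost = 1400×60 + 1900×100 + 1200×140 + 300×150 + 800×200 = 647000.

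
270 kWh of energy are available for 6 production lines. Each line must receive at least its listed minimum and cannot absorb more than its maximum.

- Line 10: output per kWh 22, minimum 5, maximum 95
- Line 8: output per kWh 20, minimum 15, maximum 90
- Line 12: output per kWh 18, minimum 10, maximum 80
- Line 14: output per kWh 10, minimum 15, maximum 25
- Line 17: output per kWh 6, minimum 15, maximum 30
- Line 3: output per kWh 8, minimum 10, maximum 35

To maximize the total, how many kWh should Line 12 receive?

Meeting every minimum uses 5+15+10+15+15+10 = 70 kWh, leaving 200.
Highest output per kWh first: Line 10 22 > Line 8 20 > Line 12 18 > Line 14 10 > Line 3 8 > Line 17 6.
Line 10 takes 90 more to reach its cap of 95 → 110 left.
Give Line 8 75 more to hit its cap of 90 → 35 left.
Line 12 has room for 70 more but only 35 remain, so it gets 45.

45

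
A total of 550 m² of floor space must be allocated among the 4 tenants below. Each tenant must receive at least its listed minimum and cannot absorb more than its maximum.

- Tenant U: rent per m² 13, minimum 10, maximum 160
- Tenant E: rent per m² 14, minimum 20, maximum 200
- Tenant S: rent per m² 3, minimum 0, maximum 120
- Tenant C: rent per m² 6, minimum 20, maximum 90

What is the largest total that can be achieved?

5720

Meeting every minimum uses 10+20+0+20 = 50 m², leaving 500.
Highest rent per m² first: Tenant E 14 > Tenant U 13 > Tenant C 6 > Tenant S 3.
Give Tenant E 180 more to hit its cap of 200 — 320 left.
Tenant U takes 150 more to reach its cap of 160 — 170 left.
Give Tenant C 70 more to hit its cap of 90 — 100 left.
Only 100 left; Tenant S takes them to reach 100.
Total = 13×160 + 14×200 + 3×100 + 6×90 = 5720.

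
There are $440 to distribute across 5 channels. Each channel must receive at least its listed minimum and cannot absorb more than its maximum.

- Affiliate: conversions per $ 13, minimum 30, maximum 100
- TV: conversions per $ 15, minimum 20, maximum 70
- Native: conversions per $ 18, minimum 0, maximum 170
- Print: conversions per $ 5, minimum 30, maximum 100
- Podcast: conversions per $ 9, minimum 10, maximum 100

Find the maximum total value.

6190

Meeting every minimum uses 30+20+0+30+10 = 90 $, leaving 350.
Order the channels by conversions per $: Native 18 > TV 15 > Affiliate 13 > Podcast 9 > Print 5.
Native: +170 to 170 (cap) — 180 left.
TV takes 50 more to reach its cap of 70 — 130 left.
Affiliate: +70 to 100 (cap) — 60 left.
Podcast has room for 90 more but only 60 remain, so it gets 70.
Total = 13×100 + 15×70 + 18×170 + 5×30 + 9×70 = 6190.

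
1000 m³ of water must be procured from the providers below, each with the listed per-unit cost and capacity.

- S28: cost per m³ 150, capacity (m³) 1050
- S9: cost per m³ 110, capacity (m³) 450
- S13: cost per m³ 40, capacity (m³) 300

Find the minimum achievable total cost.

99000

Cheapest first:
Take 300 from S13 at 40 → need 700 more.
Take 450 from S9 at 110 → need 250 more.
Take 250 from S28 at 150 to finish.
Cost = 300×40 + 450×110 + 250×150 = 99000.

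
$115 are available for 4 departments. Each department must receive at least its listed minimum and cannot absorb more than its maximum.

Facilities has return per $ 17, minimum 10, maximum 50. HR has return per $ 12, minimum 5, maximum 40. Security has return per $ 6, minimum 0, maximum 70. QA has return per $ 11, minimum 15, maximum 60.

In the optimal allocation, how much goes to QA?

25

Meeting every minimum uses 10+5+0+15 = 30 $, leaving 85.
Order the departments by return per $: Facilities 17 > HR 12 > QA 11 > Security 6.
Give Facilities 40 more to hit its cap of 50 ; 45 left.
HR: +35 to 40 (cap) ; 10 left.
QA: +10 (room for 45) → 25. Pool exhausted.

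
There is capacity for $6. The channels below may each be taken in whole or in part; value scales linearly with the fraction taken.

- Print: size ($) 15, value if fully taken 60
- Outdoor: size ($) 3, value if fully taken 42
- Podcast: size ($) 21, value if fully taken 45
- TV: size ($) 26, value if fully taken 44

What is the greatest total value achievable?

Rank by value-to-size ratio: Outdoor 42/3≈14, Print 60/15≈4, Podcast 45/21≈2.14, TV 44/26≈1.69.
Take all of Outdoor (3 $, value 42) — 3 $ left.
Only 3 $ remain; take 3/15 of Print for value 60×3/15 = 12.
Total value = 54.

54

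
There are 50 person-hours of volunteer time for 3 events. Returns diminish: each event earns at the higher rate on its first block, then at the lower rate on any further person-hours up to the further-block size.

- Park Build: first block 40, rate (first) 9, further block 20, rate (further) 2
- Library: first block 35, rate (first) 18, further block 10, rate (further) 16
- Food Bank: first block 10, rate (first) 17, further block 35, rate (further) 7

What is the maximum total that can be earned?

880

Treat each block as its own option and order by rate: Library/T1 18 > Food Bank/T1 17 > Library/T2 16 > Park Build/T1 9 > Food Bank/T2 7 > Park Build/T2 2.
Library/T1 (18): +35 → 15 left.
Fill Food Bank T1 block (10 at 17) → 5 left.
5 remain; put them into Library T2 at 16.
Total = 18×35 + 17×10 + 16×5 = 880.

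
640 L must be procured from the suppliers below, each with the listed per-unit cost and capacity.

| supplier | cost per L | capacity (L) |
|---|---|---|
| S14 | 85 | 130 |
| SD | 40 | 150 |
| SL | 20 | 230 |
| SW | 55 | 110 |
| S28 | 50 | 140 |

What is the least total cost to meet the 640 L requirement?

24500

Use suppliers in increasing cost order.
SL (20): use full 230 ; 410 L to go.
Take 150 from SD at 40 ; need 260 more.
S28 at 50: take all 140 L ; 120 still needed.
SW at 55: take all 110 L ; 10 still needed.
S14 at 85: take 10 of its 130 ; requirement met.
Cost = 230×20 + 150×40 + 140×50 + 110×55 + 10×85 = 24500.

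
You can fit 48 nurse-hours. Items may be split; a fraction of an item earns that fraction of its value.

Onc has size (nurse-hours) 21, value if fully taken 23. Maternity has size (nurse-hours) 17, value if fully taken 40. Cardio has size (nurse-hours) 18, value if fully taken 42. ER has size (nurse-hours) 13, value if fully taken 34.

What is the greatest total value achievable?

Rank by value-to-size ratio: ER 34/13≈2.62, Maternity 40/17≈2.35, Cardio 42/18≈2.33, Onc 23/21≈1.1.
All 13 nurse-hours of ER fit (value 34) → 35 remain.
All 17 nurse-hours of Maternity fit (value 40) → 18 remain.
Take all of Cardio (18 nurse-hours, value 42) → 0 nurse-hours left.
Total value = 116.

116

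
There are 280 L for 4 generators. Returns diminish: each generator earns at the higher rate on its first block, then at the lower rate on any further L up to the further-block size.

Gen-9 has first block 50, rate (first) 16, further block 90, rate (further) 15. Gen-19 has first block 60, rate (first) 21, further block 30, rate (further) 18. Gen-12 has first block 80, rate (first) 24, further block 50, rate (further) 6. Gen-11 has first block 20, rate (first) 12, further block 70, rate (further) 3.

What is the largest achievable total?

5420

Order all 8 blocks by rate: Gen-12/first 24 > Gen-19/first 21 > Gen-19/second 18 > Gen-9/first 16 > Gen-9/second 15 > Gen-11/first 12 > Gen-12/second 6 > Gen-11/second 3.
Fill Gen-12 first block (80 at 24) → 200 left.
Gen-19 first at 21: fill all 60 → 140 left.
Gen-19/second (18): +30 → 110 left.
Fill Gen-9 first block (50 at 16) → 60 left.
60 remain; put them into Gen-9 second at 15.
Total = 24×80 + 21×60 + 18×30 + 16×50 + 15×60 = 5420.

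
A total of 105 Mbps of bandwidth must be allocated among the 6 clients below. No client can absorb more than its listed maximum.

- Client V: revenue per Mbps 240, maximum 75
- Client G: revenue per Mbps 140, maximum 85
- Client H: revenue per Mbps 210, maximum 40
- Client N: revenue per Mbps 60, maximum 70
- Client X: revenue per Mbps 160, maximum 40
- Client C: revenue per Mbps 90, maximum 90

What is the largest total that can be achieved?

24300

Order the clients by revenue per Mbps: Client V 240 > Client H 210 > Client X 160 > Client G 140 > Client C 90 > Client N 60.
Client V: +75 to 75 (cap) → 30 left.
Client H: +30 (room for 40) → 30. Pool exhausted.
Total = 240×75 + 210×30 = 24300.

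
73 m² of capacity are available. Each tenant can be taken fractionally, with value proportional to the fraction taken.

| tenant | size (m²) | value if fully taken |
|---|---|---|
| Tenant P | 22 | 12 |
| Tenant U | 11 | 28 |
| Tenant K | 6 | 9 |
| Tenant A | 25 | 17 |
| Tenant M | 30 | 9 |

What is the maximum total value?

68.7

Best value per unit of size first: Tenant U 28/11≈2.55, Tenant K 9/6≈1.5, Tenant A 17/25≈0.68, Tenant P 12/22≈0.545, Tenant M 9/30≈0.3.
All 11 m² of Tenant U fit (value 28) ; 62 remain.
Take all of Tenant K (6 m², value 9) ; 56 m² left.
Take all of Tenant A (25 m², value 17) ; 31 m² left.
Take all of Tenant P (22 m², value 12) ; 9 m² left.
Only 9 m² remain; take 9/30 of Tenant M for value 9×9/30 = 2.7.
Total value = 68.7.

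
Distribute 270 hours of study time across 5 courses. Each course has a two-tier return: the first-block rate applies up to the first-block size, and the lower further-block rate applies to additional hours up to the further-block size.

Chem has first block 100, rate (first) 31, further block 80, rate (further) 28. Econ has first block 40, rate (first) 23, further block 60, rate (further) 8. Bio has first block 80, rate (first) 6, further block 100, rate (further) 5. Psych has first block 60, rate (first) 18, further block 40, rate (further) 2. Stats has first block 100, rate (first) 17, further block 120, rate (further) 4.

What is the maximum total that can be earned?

Treat each block as its own option and order by rate: Chem/T1 31 > Chem/T2 28 > Econ/T1 23 > Psych/T1 18 > Stats/T1 17 > Econ/T2 8 > Bio/T1 6 > Bio/T2 5 > Stats/T2 4 > Psych/T2 2.
Chem/T1 (31): +100 → 170 left.
Fill Chem T2 block (80 at 28) → 90 left.
Fill Econ T1 block (40 at 23) → 50 left.
Psych T1 at 18: only 50 left, fill 50.
Total = 31×100 + 28×80 + 23×40 + 18×50 = 7160.

7160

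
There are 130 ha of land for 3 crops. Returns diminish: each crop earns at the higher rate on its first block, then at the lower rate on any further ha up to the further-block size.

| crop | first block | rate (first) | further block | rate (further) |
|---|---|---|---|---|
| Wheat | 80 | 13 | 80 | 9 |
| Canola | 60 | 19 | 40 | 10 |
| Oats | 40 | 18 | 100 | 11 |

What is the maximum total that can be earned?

2250

Rank every tier by rate: Canola/first 19 > Oats/first 18 > Wheat/first 13 > Oats/second 11 > Canola/second 10 > Wheat/second 9.
Fill Canola first block (60 at 19) → 70 left.
Oats first at 18: fill all 40 → 30 left.
Wheat/first: +30 of 80 at 13; pool empty.
Total = 19×60 + 18×40 + 13×30 = 2250.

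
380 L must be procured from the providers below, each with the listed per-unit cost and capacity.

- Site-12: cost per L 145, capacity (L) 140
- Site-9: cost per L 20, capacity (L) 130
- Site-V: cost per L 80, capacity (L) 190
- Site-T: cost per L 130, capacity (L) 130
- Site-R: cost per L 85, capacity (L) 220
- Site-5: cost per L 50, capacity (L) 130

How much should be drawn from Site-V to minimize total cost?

120

Use providers in increasing cost order.
Site-9 (20): use full 130 → 250 L to go.
Take 130 from Site-5 at 50 → need 120 more.
Site-V (80): take the remaining 120 → done.
Site-R, Site-T, Site-12: unused.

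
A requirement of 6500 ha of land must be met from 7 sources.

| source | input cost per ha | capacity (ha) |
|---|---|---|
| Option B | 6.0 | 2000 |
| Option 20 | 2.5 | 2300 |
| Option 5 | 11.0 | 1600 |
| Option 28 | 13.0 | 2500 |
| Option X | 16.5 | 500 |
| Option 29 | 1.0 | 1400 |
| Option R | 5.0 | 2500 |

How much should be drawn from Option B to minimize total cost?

300

Cheapest first:
Option 29 (1.0): use full 1400 ; 5100 ha to go.
Take 2300 from Option 20 at 2.5 ; need 2800 more.
Take 2500 from Option R at 5.0 ; need 300 more.
Option B (6.0): take the remaining 300 ; done.
Option 5, Option 28, Option X: unused.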